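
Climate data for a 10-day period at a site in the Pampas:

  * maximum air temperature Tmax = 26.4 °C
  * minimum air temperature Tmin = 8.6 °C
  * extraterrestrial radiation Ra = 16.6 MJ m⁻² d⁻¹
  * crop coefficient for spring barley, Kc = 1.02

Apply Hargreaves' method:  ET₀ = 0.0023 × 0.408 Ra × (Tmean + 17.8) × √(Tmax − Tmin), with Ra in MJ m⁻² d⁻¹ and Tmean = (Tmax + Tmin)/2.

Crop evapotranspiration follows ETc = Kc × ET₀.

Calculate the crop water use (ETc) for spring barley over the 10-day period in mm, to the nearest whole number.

24 mm

Tmean = (26.4 + 8.6)/2 = 17.50 °C
0.408 Ra = 0.408 × 16.6 = 6.7728 mm/d equivalent
ET₀ = 0.0023 × 6.7728 × (17.50 + 17.8) × √17.8 = 0.0023 × 6.7728 × 35.30 × 4.2190 = 2.3200 mm/d
ETc = Kc × ET₀ = 1.02 × 2.3200 = 2.3664 mm/d
Over 10 days: 2.3664 × 10 = 23.664 mm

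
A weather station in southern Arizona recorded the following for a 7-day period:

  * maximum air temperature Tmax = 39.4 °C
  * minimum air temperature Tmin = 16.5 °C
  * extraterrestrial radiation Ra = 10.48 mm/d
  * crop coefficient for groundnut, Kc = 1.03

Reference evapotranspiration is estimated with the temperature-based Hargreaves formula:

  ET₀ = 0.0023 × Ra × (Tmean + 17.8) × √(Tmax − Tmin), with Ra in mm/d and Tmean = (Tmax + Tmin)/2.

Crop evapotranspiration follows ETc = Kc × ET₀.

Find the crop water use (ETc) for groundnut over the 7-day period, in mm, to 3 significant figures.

Tmean = (39.4 + 16.5)/2 = 27.95 °C
ET₀ = 0.0023 × 10.48 × (27.95 + 17.8) × √22.9 = 0.0023 × 10.48 × 45.75 × 4.7854 = 5.2771 mm/d
ETc = Kc × ET₀ = 1.03 × 5.2771 = 5.4354 mm/d
Over 7 days: 5.4354 × 7 = 38.048 mm

38.0 mm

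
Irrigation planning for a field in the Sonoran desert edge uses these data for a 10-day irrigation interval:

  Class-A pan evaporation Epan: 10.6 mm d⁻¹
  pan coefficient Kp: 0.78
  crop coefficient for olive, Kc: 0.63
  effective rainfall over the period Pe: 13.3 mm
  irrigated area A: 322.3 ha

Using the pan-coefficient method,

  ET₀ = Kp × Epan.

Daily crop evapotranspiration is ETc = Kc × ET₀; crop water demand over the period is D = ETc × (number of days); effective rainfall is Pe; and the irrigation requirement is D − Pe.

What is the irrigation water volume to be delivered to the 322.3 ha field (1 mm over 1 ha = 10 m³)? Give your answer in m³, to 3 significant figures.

ET₀ = 0.78 × 10.6 = 8.2680 mm/d
ETc = Kc × ET₀ = 0.63 × 8.2680 = 5.2088 mm/d
Crop demand D = ETc × 10 d = 5.2088 × 10 = 52.088 mm
D − Pe = 52.088 − 13.3 = 38.788 mm
Volume = 38.788 mm × 322.3 ha × 10 = 125013.7 m³

125000 m³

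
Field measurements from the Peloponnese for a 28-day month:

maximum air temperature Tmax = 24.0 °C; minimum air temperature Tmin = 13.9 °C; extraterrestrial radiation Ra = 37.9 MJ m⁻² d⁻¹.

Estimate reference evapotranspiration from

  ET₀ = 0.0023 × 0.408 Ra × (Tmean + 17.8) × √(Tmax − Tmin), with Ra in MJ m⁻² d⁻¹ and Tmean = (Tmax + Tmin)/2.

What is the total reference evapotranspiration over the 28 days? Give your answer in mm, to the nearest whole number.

116 mm

Tmean = (24.0 + 13.9)/2 = 18.95 °C
0.408 Ra = 0.408 × 37.9 = 15.4632 mm/d equivalent
ET₀ = 0.0023 × 15.4632 × (18.95 + 17.8) × √10.1 = 0.0023 × 15.4632 × 36.75 × 3.1780 = 4.1537 mm/d
Over 28 days: 4.1537 × 28 = 116.304 mm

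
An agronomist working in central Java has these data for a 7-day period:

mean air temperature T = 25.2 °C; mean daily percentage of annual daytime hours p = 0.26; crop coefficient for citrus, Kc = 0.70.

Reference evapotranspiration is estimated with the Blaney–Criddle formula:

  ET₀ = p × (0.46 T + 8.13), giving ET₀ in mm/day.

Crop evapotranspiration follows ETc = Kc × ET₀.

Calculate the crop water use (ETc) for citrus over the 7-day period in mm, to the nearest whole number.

ET₀ = 0.26 × (0.46 × 25.2 + 8.13) = 0.26 × 19.722 = 5.1277 mm/d
ETc = Kc × ET₀ = 0.70 × 5.1277 = 3.5894 mm/d
Over 7 days: 3.5894 × 7 = 25.126 mm

25 mm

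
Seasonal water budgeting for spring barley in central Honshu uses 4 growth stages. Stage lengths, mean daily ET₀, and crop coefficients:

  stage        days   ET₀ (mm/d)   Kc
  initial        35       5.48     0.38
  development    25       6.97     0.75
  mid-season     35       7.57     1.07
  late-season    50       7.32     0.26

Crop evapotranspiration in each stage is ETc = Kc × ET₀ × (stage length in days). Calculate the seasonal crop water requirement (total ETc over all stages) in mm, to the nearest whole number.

582 mm

initial: 0.38 × 5.48 × 35 = 72.88 mm
development: 0.75 × 6.97 × 25 = 130.69 mm
mid-season: 1.07 × 7.57 × 35 = 283.50 mm
late-season: 0.26 × 7.32 × 50 = 95.16 mm
Seasonal total = 582.23 mm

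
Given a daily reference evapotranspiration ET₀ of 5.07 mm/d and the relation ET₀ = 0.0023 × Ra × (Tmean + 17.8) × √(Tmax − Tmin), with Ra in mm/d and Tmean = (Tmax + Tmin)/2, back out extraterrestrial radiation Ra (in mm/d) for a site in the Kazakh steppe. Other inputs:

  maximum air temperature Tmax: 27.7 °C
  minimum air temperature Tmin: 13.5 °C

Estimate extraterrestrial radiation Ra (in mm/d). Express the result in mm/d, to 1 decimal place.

Tmean = 20.60 °C; √ΔT = 3.7683
Ra = ET₀ / [0.0023 × (Tmean+17.8) × √ΔT] = 5.07 / (0.0023 × 38.40 × 3.7683) = 15.234 mm/d

15.2 mm/d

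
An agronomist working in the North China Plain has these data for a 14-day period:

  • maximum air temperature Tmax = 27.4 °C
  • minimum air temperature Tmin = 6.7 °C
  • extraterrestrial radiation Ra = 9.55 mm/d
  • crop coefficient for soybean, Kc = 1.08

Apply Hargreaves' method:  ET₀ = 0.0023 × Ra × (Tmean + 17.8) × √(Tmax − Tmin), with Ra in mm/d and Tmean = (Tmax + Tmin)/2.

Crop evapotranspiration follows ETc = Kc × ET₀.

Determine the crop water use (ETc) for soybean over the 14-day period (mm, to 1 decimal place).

Tmean = (27.4 + 6.7)/2 = 17.05 °C
ET₀ = 0.0023 × 9.55 × (17.05 + 17.8) × √20.7 = 0.0023 × 9.55 × 34.85 × 4.5497 = 3.4827 mm/d
ETc = Kc × ET₀ = 1.08 × 3.4827 = 3.7613 mm/d
Over 14 days: 3.7613 × 14 = 52.658 mm

52.7 mm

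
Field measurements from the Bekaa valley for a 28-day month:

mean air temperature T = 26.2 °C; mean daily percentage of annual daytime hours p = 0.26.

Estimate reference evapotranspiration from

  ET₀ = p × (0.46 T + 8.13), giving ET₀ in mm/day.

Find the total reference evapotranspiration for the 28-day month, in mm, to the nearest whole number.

ET₀ = 0.26 × (0.46 × 26.2 + 8.13) = 0.26 × 20.182 = 5.2473 mm/d
Monthly total = 5.2473 × 28 = 146.924 mm

147 mm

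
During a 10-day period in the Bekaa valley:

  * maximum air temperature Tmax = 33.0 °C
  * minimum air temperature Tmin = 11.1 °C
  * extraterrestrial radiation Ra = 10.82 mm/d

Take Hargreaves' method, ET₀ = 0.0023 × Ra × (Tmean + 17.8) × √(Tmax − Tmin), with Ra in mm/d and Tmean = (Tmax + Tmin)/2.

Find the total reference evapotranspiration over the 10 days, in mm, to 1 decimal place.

Tmean = (33.0 + 11.1)/2 = 22.05 °C
ET₀ = 0.0023 × 10.82 × (22.05 + 17.8) × √21.9 = 0.0023 × 10.82 × 39.85 × 4.6797 = 4.6409 mm/d
Over 10 days: 4.6409 × 10 = 46.409 mm

46.4 mm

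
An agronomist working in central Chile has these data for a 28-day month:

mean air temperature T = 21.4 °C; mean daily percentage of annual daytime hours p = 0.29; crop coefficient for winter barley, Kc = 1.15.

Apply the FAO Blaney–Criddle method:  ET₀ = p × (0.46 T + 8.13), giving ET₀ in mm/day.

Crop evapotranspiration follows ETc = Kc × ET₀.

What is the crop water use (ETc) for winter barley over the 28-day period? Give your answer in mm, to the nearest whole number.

168 mm

ET₀ = 0.29 × (0.46 × 21.4 + 8.13) = 0.29 × 17.974 = 5.2125 mm/d
ETc = Kc × ET₀ = 1.15 × 5.2125 = 5.9944 mm/d
Over 28 days: 5.9944 × 28 = 167.843 mm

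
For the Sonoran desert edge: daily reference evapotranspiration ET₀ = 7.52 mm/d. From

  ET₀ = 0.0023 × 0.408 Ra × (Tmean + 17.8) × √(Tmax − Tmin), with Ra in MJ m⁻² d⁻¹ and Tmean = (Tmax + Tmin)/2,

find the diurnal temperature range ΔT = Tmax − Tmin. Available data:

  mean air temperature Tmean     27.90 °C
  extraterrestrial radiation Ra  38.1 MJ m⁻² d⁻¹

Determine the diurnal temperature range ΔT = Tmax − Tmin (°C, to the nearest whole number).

√ΔT = ET₀ / [0.0023 × 0.408 × Ra × (Tmean+17.8)] = 7.52 / (0.0023 × 15.5448 × 45.70) = 4.6024
ΔT = 4.6024² = 21.182 °C

21 °C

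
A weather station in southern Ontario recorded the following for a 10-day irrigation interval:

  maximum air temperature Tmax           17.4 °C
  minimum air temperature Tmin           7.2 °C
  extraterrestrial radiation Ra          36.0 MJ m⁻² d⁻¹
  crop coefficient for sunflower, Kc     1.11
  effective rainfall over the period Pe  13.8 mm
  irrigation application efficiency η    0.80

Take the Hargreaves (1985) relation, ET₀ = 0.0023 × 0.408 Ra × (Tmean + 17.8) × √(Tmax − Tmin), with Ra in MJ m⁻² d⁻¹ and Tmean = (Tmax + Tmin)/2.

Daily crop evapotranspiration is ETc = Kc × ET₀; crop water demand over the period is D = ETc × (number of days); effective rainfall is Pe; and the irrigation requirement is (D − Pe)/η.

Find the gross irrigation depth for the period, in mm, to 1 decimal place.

27.8 mm

Tmean = (17.4 + 7.2)/2 = 12.30 °C
0.408 Ra = 0.408 × 36.0 = 14.6880 mm/d equivalent
ET₀ = 0.0023 × 14.6880 × (12.30 + 17.8) × √10.2 = 0.0023 × 14.6880 × 30.10 × 3.1937 = 3.2475 mm/d
ETc = Kc × ET₀ = 1.11 × 3.2475 = 3.6047 mm/d
Crop demand D = ETc × 10 d = 3.6047 × 10 = 36.047 mm
D − Pe = 36.047 − 13.8 = 22.247 mm
Gross irrigation = 22.247 / 0.80 = 27.809 mm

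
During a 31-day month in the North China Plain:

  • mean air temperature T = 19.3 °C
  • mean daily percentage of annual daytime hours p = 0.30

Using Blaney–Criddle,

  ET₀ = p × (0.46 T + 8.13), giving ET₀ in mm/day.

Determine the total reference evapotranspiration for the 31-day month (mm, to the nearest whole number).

158 mm

ET₀ = 0.30 × (0.46 × 19.3 + 8.13) = 0.30 × 17.008 = 5.1024 mm/d
Monthly total = 5.1024 × 31 = 158.174 mm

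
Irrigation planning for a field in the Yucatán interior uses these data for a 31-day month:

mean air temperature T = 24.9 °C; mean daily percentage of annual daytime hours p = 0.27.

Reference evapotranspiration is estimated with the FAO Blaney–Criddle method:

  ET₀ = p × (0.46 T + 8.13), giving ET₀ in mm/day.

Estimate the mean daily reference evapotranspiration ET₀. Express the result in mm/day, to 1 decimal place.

5.3 mm/day

ET₀ = 0.27 × (0.46 × 24.9 + 8.13) = 0.27 × 19.584 = 5.2877 mm/d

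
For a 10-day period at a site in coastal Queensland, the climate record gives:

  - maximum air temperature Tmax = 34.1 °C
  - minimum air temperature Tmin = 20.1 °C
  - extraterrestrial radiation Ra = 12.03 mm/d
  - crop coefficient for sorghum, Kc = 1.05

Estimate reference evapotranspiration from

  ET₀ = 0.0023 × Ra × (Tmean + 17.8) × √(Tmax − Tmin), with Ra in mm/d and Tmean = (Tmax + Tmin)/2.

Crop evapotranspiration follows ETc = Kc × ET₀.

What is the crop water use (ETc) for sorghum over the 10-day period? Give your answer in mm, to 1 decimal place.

48.8 mm

Tmean = (34.1 + 20.1)/2 = 27.10 °C
ET₀ = 0.0023 × 12.03 × (27.10 + 17.8) × √14.0 = 0.0023 × 12.03 × 44.90 × 3.7417 = 4.6485 mm/d
ETc = Kc × ET₀ = 1.05 × 4.6485 = 4.8809 mm/d
Over 10 days: 4.8809 × 10 = 48.809 mm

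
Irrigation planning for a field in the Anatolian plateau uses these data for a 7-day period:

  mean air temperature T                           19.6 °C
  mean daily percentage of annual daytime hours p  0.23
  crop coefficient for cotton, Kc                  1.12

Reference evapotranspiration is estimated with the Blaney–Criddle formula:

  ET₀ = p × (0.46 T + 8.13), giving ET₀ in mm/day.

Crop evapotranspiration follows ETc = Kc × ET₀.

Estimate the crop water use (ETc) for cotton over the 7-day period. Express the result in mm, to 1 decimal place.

30.9 mm

ET₀ = 0.23 × (0.46 × 19.6 + 8.13) = 0.23 × 17.146 = 3.9436 mm/d
ETc = Kc × ET₀ = 1.12 × 3.9436 = 4.4168 mm/d
Over 7 days: 4.4168 × 7 = 30.918 mm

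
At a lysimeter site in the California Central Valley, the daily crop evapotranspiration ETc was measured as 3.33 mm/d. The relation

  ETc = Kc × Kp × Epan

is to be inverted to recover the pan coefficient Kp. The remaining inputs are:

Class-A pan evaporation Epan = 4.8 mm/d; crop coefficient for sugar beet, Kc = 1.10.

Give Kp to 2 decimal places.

ETc = Kc × Kp × Epan  ⇒  Kp = ETc / (Kc × Epan)
Kp = 3.33 / (1.10 × 4.8) = 3.33 / 5.280 = 0.6307

0.63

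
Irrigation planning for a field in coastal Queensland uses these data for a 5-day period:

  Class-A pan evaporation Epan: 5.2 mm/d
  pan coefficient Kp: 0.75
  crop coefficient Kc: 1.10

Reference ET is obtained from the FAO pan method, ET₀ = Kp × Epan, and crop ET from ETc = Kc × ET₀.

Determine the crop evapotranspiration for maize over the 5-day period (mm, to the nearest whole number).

ET₀ = 0.75 × 5.2 = 3.9000 mm/d
ETc = Kc × ET₀ = 1.10 × 3.9000 = 4.2900 mm/d
Over 5 days: 4.2900 × 5 = 21.450 mm

21 mm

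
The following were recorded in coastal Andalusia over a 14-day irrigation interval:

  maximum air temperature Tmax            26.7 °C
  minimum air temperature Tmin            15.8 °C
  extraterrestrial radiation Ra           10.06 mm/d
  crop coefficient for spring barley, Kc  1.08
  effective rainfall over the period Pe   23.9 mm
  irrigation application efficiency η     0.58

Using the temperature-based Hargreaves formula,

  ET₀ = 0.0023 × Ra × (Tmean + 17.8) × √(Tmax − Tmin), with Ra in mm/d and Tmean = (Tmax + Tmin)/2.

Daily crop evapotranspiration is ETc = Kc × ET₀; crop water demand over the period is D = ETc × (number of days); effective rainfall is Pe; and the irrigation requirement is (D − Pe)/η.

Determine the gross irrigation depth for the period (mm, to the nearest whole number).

Tmean = (26.7 + 15.8)/2 = 21.25 °C
ET₀ = 0.0023 × 10.06 × (21.25 + 17.8) × √10.9 = 0.0023 × 10.06 × 39.05 × 3.3015 = 2.9830 mm/d
ETc = Kc × ET₀ = 1.08 × 2.9830 = 3.2216 mm/d
Crop demand D = ETc × 14 d = 3.2216 × 14 = 45.102 mm
D − Pe = 45.102 − 23.9 = 21.202 mm
Gross irrigation = 21.202 / 0.58 = 36.555 mm

37 mm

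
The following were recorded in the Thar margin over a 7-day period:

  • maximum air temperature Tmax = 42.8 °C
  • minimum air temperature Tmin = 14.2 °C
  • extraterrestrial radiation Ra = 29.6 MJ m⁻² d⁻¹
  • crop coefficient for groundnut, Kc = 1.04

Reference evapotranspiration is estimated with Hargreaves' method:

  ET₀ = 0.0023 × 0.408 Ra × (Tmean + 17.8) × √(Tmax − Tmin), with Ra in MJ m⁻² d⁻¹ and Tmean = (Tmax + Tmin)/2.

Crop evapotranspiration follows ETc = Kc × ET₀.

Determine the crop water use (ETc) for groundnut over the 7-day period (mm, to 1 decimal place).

Tmean = (42.8 + 14.2)/2 = 28.50 °C
0.408 Ra = 0.408 × 29.6 = 12.0768 mm/d equivalent
ET₀ = 0.0023 × 12.0768 × (28.50 + 17.8) × √28.6 = 0.0023 × 12.0768 × 46.30 × 5.3479 = 6.8777 mm/d
ETc = Kc × ET₀ = 1.04 × 6.8777 = 7.1528 mm/d
Over 7 days: 7.1528 × 7 = 50.070 mm

50.1 mm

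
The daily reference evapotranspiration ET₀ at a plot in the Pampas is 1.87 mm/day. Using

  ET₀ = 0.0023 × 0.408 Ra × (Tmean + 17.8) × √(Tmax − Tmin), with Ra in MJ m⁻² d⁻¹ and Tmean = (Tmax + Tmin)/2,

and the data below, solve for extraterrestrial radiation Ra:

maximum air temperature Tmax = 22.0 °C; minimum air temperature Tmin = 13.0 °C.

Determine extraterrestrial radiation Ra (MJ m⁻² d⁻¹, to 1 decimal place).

18.8 MJ m⁻² d⁻¹

Tmean = (22.0+13.0)/2 = 17.50 °C; ΔT = 9.0
Ra = ET₀ / [0.0023 × 0.408 × (Tmean+17.8) × √ΔT]
   = 1.87 / (0.0023 × 0.408 × 35.30 × 3.0000) = 18.817 MJ m⁻² d⁻¹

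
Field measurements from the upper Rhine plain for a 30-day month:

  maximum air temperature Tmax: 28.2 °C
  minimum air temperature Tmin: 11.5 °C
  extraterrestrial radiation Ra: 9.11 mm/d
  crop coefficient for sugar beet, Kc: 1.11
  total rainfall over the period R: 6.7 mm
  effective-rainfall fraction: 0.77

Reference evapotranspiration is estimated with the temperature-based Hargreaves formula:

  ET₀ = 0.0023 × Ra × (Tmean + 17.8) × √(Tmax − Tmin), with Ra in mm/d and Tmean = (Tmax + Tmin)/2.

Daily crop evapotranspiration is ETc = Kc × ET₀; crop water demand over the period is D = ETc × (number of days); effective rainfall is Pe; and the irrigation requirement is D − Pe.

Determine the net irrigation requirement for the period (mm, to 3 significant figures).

102 mm

Tmean = (28.2 + 11.5)/2 = 19.85 °C
ET₀ = 0.0023 × 9.11 × (19.85 + 17.8) × √16.7 = 0.0023 × 9.11 × 37.65 × 4.0866 = 3.2238 mm/d
ETc = Kc × ET₀ = 1.11 × 3.2238 = 3.5784 mm/d
Crop demand D = ETc × 30 d = 3.5784 × 30 = 107.352 mm
Pe = 0.77 × 6.7 = 5.159 mm
D − Pe = 107.352 − 5.159 = 102.193 mm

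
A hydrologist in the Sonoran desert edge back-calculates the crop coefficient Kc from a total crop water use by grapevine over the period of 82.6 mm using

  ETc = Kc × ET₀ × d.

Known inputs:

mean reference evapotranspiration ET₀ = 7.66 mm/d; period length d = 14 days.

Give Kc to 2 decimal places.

ETc = Kc × ET₀ × d  ⇒  Kc = ETc / (ET₀ × d)
Kc = 82.6 / (7.66 × 14) = 82.6 / 107.24 = 0.7702

0.77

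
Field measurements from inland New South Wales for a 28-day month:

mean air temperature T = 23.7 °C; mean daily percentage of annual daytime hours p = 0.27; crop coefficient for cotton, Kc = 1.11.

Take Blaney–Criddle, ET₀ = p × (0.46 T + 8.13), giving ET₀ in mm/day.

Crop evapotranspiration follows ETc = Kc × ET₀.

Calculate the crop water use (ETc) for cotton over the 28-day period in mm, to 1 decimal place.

159.7 mm

ET₀ = 0.27 × (0.46 × 23.7 + 8.13) = 0.27 × 19.032 = 5.1386 mm/d
ETc = Kc × ET₀ = 1.11 × 5.1386 = 5.7038 mm/d
Over 28 days: 5.7038 × 28 = 159.706 mm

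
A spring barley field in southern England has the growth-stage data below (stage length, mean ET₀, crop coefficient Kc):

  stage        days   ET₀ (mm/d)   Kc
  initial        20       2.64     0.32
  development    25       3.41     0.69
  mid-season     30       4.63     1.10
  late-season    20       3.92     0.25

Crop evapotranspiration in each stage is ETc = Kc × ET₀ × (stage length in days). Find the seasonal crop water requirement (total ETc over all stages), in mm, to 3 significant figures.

initial: 0.32 × 2.64 × 20 = 16.90 mm
development: 0.69 × 3.41 × 25 = 58.82 mm
mid-season: 1.10 × 4.63 × 30 = 152.79 mm
late-season: 0.25 × 3.92 × 20 = 19.60 mm
Seasonal total = 248.11 mm

248 mm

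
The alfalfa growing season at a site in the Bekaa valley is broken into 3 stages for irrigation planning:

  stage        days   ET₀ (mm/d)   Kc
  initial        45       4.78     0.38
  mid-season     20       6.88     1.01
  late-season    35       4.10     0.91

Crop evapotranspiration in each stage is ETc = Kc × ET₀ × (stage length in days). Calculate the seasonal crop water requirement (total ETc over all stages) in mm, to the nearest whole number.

initial: 0.38 × 4.78 × 45 = 81.74 mm
mid-season: 1.01 × 6.88 × 20 = 138.98 mm
late-season: 0.91 × 4.10 × 35 = 130.59 mm
Seasonal total = 351.31 mm

351 mm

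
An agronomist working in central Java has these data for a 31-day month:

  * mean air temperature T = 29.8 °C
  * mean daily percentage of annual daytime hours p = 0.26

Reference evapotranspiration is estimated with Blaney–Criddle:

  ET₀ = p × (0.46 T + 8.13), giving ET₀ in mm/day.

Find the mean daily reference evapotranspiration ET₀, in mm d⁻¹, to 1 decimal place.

5.7 mm d⁻¹

ET₀ = 0.26 × (0.46 × 29.8 + 8.13) = 0.26 × 21.838 = 5.6779 mm/d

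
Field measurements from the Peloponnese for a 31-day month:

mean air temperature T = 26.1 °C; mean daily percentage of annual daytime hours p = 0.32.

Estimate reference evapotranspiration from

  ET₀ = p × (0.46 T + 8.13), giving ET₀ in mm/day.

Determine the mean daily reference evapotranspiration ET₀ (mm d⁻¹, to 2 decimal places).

ET₀ = 0.32 × (0.46 × 26.1 + 8.13) = 0.32 × 20.136 = 6.4435 mm/d

6.44 mm d⁻¹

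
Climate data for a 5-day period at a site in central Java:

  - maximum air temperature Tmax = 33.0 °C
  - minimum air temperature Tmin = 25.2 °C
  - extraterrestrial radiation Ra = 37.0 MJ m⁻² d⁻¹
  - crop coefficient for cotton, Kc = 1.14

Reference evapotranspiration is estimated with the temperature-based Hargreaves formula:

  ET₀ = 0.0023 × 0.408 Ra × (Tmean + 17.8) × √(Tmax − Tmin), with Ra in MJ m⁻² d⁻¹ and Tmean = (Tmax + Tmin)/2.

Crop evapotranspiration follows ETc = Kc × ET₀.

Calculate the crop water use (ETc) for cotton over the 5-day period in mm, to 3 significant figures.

25.9 mm

Tmean = (33.0 + 25.2)/2 = 29.10 °C
0.408 Ra = 0.408 × 37.0 = 15.0960 mm/d equivalent
ET₀ = 0.0023 × 15.0960 × (29.10 + 17.8) × √7.8 = 0.0023 × 15.0960 × 46.90 × 2.7928 = 4.5478 mm/d
ETc = Kc × ET₀ = 1.14 × 4.5478 = 5.1845 mm/d
Over 5 days: 5.1845 × 5 = 25.923 mm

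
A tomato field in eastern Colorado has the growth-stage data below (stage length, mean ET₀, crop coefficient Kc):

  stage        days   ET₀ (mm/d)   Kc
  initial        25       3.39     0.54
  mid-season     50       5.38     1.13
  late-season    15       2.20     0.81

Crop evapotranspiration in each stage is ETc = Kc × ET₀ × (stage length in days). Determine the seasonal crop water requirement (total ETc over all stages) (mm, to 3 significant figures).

initial: 0.54 × 3.39 × 25 = 45.77 mm
mid-season: 1.13 × 5.38 × 50 = 303.97 mm
late-season: 0.81 × 2.20 × 15 = 26.73 mm
Seasonal total = 376.47 mm

376 mm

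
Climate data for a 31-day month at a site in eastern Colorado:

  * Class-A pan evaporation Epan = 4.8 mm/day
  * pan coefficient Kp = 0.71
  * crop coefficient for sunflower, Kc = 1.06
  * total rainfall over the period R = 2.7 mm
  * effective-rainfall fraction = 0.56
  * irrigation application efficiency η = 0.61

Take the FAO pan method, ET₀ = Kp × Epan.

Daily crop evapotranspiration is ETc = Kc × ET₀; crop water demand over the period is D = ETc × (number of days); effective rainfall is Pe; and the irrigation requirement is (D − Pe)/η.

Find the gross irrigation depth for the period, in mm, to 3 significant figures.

ET₀ = 0.71 × 4.8 = 3.4080 mm/d
ETc = Kc × ET₀ = 1.06 × 3.4080 = 3.6125 mm/d
Crop demand D = ETc × 31 d = 3.6125 × 31 = 111.988 mm
Pe = 0.56 × 2.7 = 1.512 mm
D − Pe = 111.988 − 1.512 = 110.476 mm
Gross irrigation = 110.476 / 0.61 = 181.108 mm

181 mm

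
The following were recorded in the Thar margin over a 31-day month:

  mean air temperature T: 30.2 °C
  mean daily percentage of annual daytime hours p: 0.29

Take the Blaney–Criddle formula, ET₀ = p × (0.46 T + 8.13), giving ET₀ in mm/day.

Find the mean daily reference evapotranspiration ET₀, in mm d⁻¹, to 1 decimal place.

6.4 mm d⁻¹

ET₀ = 0.29 × (0.46 × 30.2 + 8.13) = 0.29 × 22.022 = 6.3864 mm/d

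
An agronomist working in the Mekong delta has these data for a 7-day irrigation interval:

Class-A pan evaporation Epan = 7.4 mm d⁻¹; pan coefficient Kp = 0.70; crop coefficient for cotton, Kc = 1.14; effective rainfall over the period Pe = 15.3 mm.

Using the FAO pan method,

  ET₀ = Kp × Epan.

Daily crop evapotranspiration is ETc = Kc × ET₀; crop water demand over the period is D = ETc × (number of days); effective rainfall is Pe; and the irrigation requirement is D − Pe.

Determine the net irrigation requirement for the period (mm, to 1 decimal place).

ET₀ = 0.70 × 7.4 = 5.1800 mm/d
ETc = Kc × ET₀ = 1.14 × 5.1800 = 5.9052 mm/d
Crop demand D = ETc × 7 d = 5.9052 × 7 = 41.336 mm
D − Pe = 41.336 − 15.3 = 26.036 mm

26.0 mm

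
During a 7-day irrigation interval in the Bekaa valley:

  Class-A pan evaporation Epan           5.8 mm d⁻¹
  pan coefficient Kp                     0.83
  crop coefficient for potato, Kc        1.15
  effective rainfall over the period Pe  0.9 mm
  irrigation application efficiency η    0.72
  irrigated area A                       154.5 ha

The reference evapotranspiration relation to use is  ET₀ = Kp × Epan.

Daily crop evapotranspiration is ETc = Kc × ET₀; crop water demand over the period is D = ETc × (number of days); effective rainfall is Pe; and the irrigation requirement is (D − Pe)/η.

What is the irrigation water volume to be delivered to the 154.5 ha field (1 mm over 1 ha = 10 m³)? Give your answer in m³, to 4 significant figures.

81230 m³

ET₀ = 0.83 × 5.8 = 4.8140 mm/d
ETc = Kc × ET₀ = 1.15 × 4.8140 = 5.5361 mm/d
Crop demand D = ETc × 7 d = 5.5361 × 7 = 38.753 mm
D − Pe = 38.753 − 0.9 = 37.853 mm
Gross irrigation = 37.853 / 0.72 = 52.574 mm
Volume = 52.574 mm × 154.5 ha × 10 = 81226.8 m³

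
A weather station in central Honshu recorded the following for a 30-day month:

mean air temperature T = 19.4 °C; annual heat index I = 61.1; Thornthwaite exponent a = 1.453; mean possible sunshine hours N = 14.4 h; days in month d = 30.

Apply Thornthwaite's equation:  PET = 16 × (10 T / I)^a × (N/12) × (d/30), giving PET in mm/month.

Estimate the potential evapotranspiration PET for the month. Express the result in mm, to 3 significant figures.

10T/I = 10 × 19.4 / 61.1 = 3.1751
(10T/I)^a = 3.1751^1.453 = 5.3586
Uncorrected PET = 16 × 5.3586 = 85.738 mm
Correction = (N/12)(d/30) = (14.4/12)(30/30) = 1.2000
PET = 85.738 × 1.2000 = 102.886 mm/month

103 mm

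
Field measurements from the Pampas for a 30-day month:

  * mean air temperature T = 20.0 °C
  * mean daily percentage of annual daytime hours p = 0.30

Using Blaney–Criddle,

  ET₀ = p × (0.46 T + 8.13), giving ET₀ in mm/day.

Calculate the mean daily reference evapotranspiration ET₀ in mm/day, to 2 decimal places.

ET₀ = 0.30 × (0.46 × 20.0 + 8.13) = 0.30 × 17.330 = 5.1990 mm/d

5.20 mm/day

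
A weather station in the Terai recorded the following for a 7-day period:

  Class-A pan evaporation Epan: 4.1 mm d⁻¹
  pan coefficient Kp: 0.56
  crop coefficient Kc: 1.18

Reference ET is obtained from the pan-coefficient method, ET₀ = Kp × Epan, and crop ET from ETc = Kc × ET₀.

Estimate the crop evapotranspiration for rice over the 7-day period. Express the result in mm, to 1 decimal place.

19.0 mm

ET₀ = 0.56 × 4.1 = 2.2960 mm/d
ETc = Kc × ET₀ = 1.18 × 2.2960 = 2.7093 mm/d
Over 7 days: 2.7093 × 7 = 18.965 mm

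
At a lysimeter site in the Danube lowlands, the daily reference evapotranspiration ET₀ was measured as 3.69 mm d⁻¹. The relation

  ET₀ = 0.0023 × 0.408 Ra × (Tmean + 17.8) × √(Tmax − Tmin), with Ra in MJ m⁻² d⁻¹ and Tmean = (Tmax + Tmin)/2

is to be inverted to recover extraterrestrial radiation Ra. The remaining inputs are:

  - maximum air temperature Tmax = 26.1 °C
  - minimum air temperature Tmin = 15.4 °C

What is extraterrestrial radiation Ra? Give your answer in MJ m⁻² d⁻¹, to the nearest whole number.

31 MJ m⁻² d⁻¹

Tmean = (26.1+15.4)/2 = 20.75 °C; ΔT = 10.7
Ra = ET₀ / [0.0023 × 0.408 × (Tmean+17.8) × √ΔT]
   = 3.69 / (0.0023 × 0.408 × 38.55 × 3.2711) = 31.183 MJ m⁻² d⁻¹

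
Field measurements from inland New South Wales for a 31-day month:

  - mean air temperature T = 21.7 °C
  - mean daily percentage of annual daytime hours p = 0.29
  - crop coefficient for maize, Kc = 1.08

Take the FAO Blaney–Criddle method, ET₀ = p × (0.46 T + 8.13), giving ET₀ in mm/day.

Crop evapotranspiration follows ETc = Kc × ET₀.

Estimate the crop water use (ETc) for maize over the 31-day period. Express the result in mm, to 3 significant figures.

176 mm

ET₀ = 0.29 × (0.46 × 21.7 + 8.13) = 0.29 × 18.112 = 5.2525 mm/d
ETc = Kc × ET₀ = 1.08 × 5.2525 = 5.6727 mm/d
Over 31 days: 5.6727 × 31 = 175.854 mm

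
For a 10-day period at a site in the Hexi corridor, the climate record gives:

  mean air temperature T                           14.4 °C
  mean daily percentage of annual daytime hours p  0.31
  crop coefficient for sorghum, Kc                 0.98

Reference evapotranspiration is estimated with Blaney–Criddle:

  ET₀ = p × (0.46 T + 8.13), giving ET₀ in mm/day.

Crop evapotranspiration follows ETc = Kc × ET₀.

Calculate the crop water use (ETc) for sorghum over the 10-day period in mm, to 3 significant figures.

44.8 mm

ET₀ = 0.31 × (0.46 × 14.4 + 8.13) = 0.31 × 14.754 = 4.5737 mm/d
ETc = Kc × ET₀ = 0.98 × 4.5737 = 4.4822 mm/d
Over 10 days: 4.4822 × 10 = 44.822 mm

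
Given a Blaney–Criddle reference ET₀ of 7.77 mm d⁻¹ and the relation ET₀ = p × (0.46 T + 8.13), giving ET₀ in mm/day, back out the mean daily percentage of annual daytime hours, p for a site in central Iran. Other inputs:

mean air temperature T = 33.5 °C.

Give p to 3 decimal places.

p = ET₀ / (0.46 T + 8.13) = 7.77 / (0.46 × 33.5 + 8.13) = 7.77 / 23.540 = 0.3301

0.330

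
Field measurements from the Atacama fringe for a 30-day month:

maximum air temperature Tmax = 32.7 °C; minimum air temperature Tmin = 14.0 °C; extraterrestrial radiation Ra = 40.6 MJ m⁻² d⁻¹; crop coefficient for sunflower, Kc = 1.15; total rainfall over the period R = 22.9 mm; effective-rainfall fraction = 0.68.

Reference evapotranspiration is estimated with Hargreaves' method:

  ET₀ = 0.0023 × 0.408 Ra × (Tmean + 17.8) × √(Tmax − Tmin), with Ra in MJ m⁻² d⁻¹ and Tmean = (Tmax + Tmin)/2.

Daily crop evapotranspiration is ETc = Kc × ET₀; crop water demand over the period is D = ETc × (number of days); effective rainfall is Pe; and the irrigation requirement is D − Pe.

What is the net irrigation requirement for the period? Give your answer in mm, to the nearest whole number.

218 mm

Tmean = (32.7 + 14.0)/2 = 23.35 °C
0.408 Ra = 0.408 × 40.6 = 16.5648 mm/d equivalent
ET₀ = 0.0023 × 16.5648 × (23.35 + 17.8) × √18.7 = 0.0023 × 16.5648 × 41.15 × 4.3243 = 6.7795 mm/d
ETc = Kc × ET₀ = 1.15 × 6.7795 = 7.7964 mm/d
Crop demand D = ETc × 30 d = 7.7964 × 30 = 233.892 mm
Pe = 0.68 × 22.9 = 15.572 mm
D − Pe = 233.892 − 15.572 = 218.320 mm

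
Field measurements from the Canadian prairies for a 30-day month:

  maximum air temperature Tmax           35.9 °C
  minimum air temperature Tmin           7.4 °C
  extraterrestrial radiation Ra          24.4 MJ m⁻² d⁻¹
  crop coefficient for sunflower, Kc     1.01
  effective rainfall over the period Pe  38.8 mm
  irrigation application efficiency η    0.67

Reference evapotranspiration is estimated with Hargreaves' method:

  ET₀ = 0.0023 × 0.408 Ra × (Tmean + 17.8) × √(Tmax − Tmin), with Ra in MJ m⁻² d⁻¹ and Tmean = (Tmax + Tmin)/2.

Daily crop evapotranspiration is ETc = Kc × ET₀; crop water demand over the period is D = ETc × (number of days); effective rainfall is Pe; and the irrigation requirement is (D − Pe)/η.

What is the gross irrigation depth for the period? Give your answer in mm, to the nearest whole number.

Tmean = (35.9 + 7.4)/2 = 21.65 °C
0.408 Ra = 0.408 × 24.4 = 9.9552 mm/d equivalent
ET₀ = 0.0023 × 9.9552 × (21.65 + 17.8) × √28.5 = 0.0023 × 9.9552 × 39.45 × 5.3385 = 4.8222 mm/d
ETc = Kc × ET₀ = 1.01 × 4.8222 = 4.8704 mm/d
Crop demand D = ETc × 30 d = 4.8704 × 30 = 146.112 mm
D − Pe = 146.112 − 38.8 = 107.312 mm
Gross irrigation = 107.312 / 0.67 = 160.167 mm

160 mm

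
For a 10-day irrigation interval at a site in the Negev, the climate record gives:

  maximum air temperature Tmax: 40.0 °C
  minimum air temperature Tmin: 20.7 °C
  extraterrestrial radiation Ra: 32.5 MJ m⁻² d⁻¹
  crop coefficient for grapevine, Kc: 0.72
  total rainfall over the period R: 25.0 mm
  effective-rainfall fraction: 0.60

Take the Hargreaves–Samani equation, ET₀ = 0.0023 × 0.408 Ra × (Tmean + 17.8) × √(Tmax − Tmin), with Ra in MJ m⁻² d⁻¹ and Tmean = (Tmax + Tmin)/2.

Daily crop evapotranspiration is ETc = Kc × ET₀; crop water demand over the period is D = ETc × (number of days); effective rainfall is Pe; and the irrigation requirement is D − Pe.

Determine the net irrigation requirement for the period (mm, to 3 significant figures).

Tmean = (40.0 + 20.7)/2 = 30.35 °C
0.408 Ra = 0.408 × 32.5 = 13.2600 mm/d equivalent
ET₀ = 0.0023 × 13.2600 × (30.35 + 17.8) × √19.3 = 0.0023 × 13.2600 × 48.15 × 4.3932 = 6.4513 mm/d
ETc = Kc × ET₀ = 0.72 × 6.4513 = 4.6449 mm/d
Crop demand D = ETc × 10 d = 4.6449 × 10 = 46.449 mm
Pe = 0.60 × 25.0 = 15.000 mm
D − Pe = 46.449 − 15.000 = 31.449 mm

31.4 mm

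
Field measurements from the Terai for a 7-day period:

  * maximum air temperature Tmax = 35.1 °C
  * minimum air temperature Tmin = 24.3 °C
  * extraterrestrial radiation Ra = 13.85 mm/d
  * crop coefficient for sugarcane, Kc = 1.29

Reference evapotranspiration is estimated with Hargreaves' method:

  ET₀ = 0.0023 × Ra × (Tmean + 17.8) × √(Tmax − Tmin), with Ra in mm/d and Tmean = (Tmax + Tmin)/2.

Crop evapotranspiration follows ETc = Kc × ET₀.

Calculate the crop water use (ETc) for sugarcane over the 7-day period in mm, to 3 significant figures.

44.9 mm

Tmean = (35.1 + 24.3)/2 = 29.70 °C
ET₀ = 0.0023 × 13.85 × (29.70 + 17.8) × √10.8 = 0.0023 × 13.85 × 47.50 × 3.2863 = 4.9725 mm/d
ETc = Kc × ET₀ = 1.29 × 4.9725 = 6.4145 mm/d
Over 7 days: 6.4145 × 7 = 44.902 mm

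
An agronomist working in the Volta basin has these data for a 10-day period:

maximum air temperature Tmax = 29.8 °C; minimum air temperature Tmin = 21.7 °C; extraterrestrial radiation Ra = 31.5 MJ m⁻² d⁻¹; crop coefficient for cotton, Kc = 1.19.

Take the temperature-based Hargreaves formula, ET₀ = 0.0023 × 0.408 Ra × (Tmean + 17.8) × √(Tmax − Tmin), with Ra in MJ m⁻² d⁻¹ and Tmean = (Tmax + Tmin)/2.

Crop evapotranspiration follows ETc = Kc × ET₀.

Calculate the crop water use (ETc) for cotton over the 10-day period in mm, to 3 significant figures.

43.6 mm

Tmean = (29.8 + 21.7)/2 = 25.75 °C
0.408 Ra = 0.408 × 31.5 = 12.8520 mm/d equivalent
ET₀ = 0.0023 × 12.8520 × (25.75 + 17.8) × √8.1 = 0.0023 × 12.8520 × 43.55 × 2.8460 = 3.6637 mm/d
ETc = Kc × ET₀ = 1.19 × 3.6637 = 4.3598 mm/d
Over 10 days: 4.3598 × 10 = 43.598 mm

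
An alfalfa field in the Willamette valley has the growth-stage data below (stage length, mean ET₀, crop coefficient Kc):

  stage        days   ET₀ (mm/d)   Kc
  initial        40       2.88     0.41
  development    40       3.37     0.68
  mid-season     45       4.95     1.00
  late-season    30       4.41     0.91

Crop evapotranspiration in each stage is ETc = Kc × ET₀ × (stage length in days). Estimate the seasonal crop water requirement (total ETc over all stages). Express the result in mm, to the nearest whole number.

482 mm

initial: 0.41 × 2.88 × 40 = 47.23 mm
development: 0.68 × 3.37 × 40 = 91.66 mm
mid-season: 1.00 × 4.95 × 45 = 222.75 mm
late-season: 0.91 × 4.41 × 30 = 120.39 mm
Seasonal total = 482.03 mm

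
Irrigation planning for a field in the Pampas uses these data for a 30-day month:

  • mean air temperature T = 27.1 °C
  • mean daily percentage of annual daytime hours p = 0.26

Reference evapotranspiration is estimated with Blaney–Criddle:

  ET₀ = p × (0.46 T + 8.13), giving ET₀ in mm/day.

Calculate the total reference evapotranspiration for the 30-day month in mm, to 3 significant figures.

ET₀ = 0.26 × (0.46 × 27.1 + 8.13) = 0.26 × 20.596 = 5.3550 mm/d
Monthly total = 5.3550 × 30 = 160.650 mm

161 mm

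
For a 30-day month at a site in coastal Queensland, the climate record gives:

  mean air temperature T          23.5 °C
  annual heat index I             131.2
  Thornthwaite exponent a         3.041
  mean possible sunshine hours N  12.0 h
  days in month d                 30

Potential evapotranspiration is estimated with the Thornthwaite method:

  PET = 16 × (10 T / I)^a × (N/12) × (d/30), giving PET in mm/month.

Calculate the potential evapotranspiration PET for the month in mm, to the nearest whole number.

10T/I = 10 × 23.5 / 131.2 = 1.7912
(10T/I)^a = 1.7912^3.041 = 5.8859
Uncorrected PET = 16 × 5.8859 = 94.174 mm
Correction = (N/12)(d/30) = (12.0/12)(30/30) = 1.0000
PET = 94.174 × 1.0000 = 94.174 mm/month

94 mm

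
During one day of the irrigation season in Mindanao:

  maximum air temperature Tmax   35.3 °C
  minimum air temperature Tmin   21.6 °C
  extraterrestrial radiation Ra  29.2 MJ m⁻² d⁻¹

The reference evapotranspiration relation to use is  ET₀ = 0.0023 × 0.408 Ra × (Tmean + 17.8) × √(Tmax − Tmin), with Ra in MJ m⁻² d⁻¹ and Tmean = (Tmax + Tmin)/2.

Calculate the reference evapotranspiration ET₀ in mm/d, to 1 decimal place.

4.7 mm/d

Tmean = (35.3 + 21.6)/2 = 28.45 °C
0.408 Ra = 0.408 × 29.2 = 11.9136 mm/d equivalent
ET₀ = 0.0023 × 11.9136 × (28.45 + 17.8) × √13.7 = 0.0023 × 11.9136 × 46.25 × 3.7014 = 4.6908 mm/d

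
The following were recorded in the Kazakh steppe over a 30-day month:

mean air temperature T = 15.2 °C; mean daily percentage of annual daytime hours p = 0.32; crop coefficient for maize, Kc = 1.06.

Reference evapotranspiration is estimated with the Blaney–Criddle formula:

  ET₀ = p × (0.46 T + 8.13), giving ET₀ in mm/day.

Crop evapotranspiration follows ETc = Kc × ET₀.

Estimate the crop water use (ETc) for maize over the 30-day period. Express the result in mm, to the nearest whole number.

ET₀ = 0.32 × (0.46 × 15.2 + 8.13) = 0.32 × 15.122 = 4.8390 mm/d
ETc = Kc × ET₀ = 1.06 × 4.8390 = 5.1293 mm/d
Over 30 days: 5.1293 × 30 = 153.879 mm

154 mm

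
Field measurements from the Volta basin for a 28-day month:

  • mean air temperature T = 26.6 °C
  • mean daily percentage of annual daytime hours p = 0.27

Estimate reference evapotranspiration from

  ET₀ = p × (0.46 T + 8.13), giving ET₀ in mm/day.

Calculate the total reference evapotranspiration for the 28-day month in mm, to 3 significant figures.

ET₀ = 0.27 × (0.46 × 26.6 + 8.13) = 0.27 × 20.366 = 5.4988 mm/d
Monthly total = 5.4988 × 28 = 153.966 mm

154 mm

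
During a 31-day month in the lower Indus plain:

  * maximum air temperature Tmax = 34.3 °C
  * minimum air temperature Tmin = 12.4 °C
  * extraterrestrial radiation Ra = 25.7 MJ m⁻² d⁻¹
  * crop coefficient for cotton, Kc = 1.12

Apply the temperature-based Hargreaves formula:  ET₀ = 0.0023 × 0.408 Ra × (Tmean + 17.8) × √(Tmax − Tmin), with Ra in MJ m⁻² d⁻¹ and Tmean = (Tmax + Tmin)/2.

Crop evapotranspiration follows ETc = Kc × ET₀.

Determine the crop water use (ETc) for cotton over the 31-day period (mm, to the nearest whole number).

161 mm

Tmean = (34.3 + 12.4)/2 = 23.35 °C
0.408 Ra = 0.408 × 25.7 = 10.4856 mm/d equivalent
ET₀ = 0.0023 × 10.4856 × (23.35 + 17.8) × √21.9 = 0.0023 × 10.4856 × 41.15 × 4.6797 = 4.6442 mm/d
ETc = Kc × ET₀ = 1.12 × 4.6442 = 5.2015 mm/d
Over 31 days: 5.2015 × 31 = 161.247 mm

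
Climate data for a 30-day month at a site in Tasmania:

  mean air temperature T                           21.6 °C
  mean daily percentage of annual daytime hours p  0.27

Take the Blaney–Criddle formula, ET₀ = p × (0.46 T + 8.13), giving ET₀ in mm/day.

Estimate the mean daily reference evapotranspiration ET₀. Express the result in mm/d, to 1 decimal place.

ET₀ = 0.27 × (0.46 × 21.6 + 8.13) = 0.27 × 18.066 = 4.8778 mm/d

4.9 mm/d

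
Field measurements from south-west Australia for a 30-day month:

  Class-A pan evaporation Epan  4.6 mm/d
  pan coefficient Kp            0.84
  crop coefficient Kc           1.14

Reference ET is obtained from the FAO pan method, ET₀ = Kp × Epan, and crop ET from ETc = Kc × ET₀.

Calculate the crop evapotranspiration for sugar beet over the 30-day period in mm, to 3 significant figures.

ET₀ = 0.84 × 4.6 = 3.8640 mm/d
ETc = Kc × ET₀ = 1.14 × 3.8640 = 4.4050 mm/d
Over 30 days: 4.4050 × 30 = 132.150 mm

132 mm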